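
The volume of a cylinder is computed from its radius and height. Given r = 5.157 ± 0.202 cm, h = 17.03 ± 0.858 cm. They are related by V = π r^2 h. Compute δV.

Each factor contributes (exponent × relative error)² to (δV/V)²:
  (2·δr/r)² = (2×0.0392)² = 0.00614;  (1·δh/h)² = (1×0.0504)² = 0.00254
δV/V = √(0.00868) = 0.0931
V = 1423 cm^3, so δV = 0.0931 × 1423 = 133 cm^3.

133 cm^3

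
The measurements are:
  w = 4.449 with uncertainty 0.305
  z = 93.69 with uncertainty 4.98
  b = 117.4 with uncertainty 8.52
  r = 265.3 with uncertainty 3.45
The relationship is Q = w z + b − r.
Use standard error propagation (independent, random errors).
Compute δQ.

37.3

Let p = w·z = 416.8. δp/p = √((1·δw/w)² + (1·δz/z)²) = √(0.00470 + 0.00283) = 0.0867, so δp = 36.2.
Q = p + b − r: δQ = √(δp² + δb² + δr²) = √(1310 + 72.6 + 11.9) = 37.3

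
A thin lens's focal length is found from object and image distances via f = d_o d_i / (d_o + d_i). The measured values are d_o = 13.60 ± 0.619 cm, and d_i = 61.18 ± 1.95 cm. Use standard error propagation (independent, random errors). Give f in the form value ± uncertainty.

∂f/∂d_o = (d_i/(d_o+d_i))² = 0.669;  ∂f/∂d_i = (d_o/(d_o+d_i))² = 0.0331
δf = √((∂f/∂d_o · δd_o)² + (∂f/∂d_i · δd_i)²) = √(0.172 + 0.00416) = 0.419 cm
f = 11.13 cm.

11.13 ± 0.419 cm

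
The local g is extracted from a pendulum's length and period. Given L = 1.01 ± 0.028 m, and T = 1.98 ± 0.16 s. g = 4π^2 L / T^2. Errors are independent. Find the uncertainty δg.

1.67 m/s^2

Since g is a product/quotient, work with relative uncertainties:
  (1·δL/L)² = (1×0.0277)² = 0.000769;  (-2·δT/T)² = (-2×0.0808)² = 0.0261
δg/g = √(0.0269) = 0.164
g = 10.2 m/s^2, so δg = 0.164 × 10.2 = 1.67 m/s^2.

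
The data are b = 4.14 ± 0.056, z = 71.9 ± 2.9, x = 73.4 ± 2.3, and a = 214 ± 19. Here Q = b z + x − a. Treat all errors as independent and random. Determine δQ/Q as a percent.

Let p = b·z = 298. δp/p = √((1·δb/b)² + (1·δz/z)²) = √(0.000183 + 0.00163) = 0.0425, so δp = 12.7.
Q = p + x − a: δQ = √(δp² + δx² + δa²) = √(160 + 5.29 + 361) = 22.9
Q = 157, so δQ/Q = 22.9/157 = 0.146.

14.6%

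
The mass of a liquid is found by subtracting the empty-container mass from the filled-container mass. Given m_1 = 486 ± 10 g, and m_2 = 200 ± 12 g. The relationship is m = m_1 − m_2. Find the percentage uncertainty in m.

Sums and differences: (δm)² = Σ (cᵢ δxᵢ)².
  (δm_1)² = 100;  (δm_2)² = 144
δm = √(244) = 15.6 g
m = 286 g, so δm/m = 15.6/286 = 0.0546.

5.46%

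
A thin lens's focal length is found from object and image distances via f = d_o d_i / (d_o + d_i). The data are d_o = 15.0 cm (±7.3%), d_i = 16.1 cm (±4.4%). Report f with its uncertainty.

∂f/∂d_o = (d_i/(d_o+d_i))² = 0.268;  ∂f/∂d_i = (d_o/(d_o+d_i))² = 0.233
δf = √((∂f/∂d_o · δd_o)² + (∂f/∂d_i · δd_i)²) = √(0.0861 + 0.0272) = 0.337 cm
f = 7.77 cm.

7.77 ± 0.337 cm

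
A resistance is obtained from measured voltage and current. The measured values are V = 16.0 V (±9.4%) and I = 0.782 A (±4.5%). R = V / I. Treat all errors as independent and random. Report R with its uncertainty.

For a monomial R ∝ V, I^-1, fractional errors add in quadrature:
  (1·δV/V)² = (1×0.0940)² = 0.00884;  (-1·δI/I)² = (-1×0.0450)² = 0.00202
δR/R = √(0.0109) = 0.104
R = 20.5 Ω, so δR = 0.104 × 20.5 = 2.13 Ω.

20.5 ± 2.13 Ω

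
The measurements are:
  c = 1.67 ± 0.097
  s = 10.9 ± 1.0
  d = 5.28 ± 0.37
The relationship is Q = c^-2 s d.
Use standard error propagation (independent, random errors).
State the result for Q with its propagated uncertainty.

Each factor contributes (exponent × relative error)² to (δQ/Q)²:
  (-2·δc/c)² = (-2×0.0581)² = 0.0135;  (1·δs/s)² = (1×0.0917)² = 0.00842;  (1·δd/d)² = (1×0.0701)² = 0.00491
δQ/Q = √(0.0268) = 0.164
Q = 20.6, so δQ = 0.164 × 20.6 = 3.38.

20.6 ± 3.38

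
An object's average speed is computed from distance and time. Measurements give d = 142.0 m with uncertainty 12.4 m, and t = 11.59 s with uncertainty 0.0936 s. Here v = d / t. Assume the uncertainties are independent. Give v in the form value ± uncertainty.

Relative error in a monomial: (δv/v)² = Σ (nᵢ · δxᵢ/xᵢ)².
  (1·δd/d)² = (1×0.0873)² = 0.00763;  (-1·δt/t)² = (-1×0.00808)² = 6.52e-05
δv/v = √(0.00769) = 0.0877
v = 12.25 m/s, so δv = 0.0877 × 12.25 = 1.07 m/s.

12.25 ± 1.07 m/s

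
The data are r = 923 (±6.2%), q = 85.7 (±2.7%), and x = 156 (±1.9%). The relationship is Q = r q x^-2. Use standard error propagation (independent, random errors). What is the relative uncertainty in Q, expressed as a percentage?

Each factor contributes (exponent × relative error)² to (δQ/Q)²:
  (1·δr/r)² = (1×0.0620)² = 0.00384;  (1·δq/q)² = (1×0.0270)² = 0.000729;  (-2·δx/x)² = (-2×0.0190)² = 0.00144
δQ/Q = √(0.00602) = 0.0776

7.76%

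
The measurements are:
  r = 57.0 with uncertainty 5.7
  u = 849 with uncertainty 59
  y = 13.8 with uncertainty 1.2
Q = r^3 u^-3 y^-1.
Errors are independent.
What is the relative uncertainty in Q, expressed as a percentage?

Products/powers → add relative errors in quadrature, weighted by exponent:
  (3·δr/r)² = (3×0.100)² = 0.0900;  (-3·δu/u)² = (-3×0.0695)² = 0.0435;  (-1·δy/y)² = (-1×0.0870)² = 0.00756
δQ/Q = √(0.141) = 0.376

37.6%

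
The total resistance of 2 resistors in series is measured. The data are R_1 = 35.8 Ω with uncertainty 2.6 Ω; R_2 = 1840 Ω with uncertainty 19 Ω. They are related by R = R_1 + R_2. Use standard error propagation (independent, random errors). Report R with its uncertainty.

1880 ± 19.2 Ω

Sums and differences: (δR)² = Σ (cᵢ δxᵢ)².
  (δR_1)² = 6.76;  (δR_2)² = 361
δR = √(368) = 19.2 Ω
R = 1880 Ω.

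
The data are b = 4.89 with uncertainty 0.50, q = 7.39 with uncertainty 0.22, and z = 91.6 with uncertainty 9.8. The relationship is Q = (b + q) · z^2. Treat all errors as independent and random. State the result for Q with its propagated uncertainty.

Let u = b + q = 12.3. δu = √(δb² + δq²) = √(0.250 + 0.0484) = 0.546, so δu/u = 0.0445.
Q is then a monomial in u, z:
δQ/Q = √((δu/u)² + (2·δz/z)²) = √(0.00198 + 0.0458) = 0.219
Q = 1.03e+05, so δQ = 0.219 × 1.03e+05 = 22500.

(1.03 ± 0.225) × 10^5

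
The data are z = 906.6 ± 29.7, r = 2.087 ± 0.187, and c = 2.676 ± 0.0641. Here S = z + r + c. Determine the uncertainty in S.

S is a linear combination, so absolute uncertainties add in quadrature:
  (δz)² = 882;  (δr)² = 0.0350;  (δc)² = 0.00411
δS = √(882) = 29.7

29.7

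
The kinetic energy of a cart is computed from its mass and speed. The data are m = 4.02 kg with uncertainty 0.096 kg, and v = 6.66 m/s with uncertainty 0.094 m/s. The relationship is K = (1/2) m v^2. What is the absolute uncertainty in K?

3.30 J

Products/powers → add relative errors in quadrature, weighted by exponent:
  (1·δm/m)² = (1×0.0239)² = 0.000570;  (2·δv/v)² = (2×0.0141)² = 0.000797
δK/K = √(0.00137) = 0.0370
K = 89.2 J, so δK = 0.0370 × 89.2 = 3.30 J.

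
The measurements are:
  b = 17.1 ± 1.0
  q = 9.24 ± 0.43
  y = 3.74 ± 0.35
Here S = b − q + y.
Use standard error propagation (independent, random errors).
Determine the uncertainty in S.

For a sum/difference, combine absolute errors in quadrature:
  (δb)² = 1.00;  (δq)² = 0.185;  (δy)² = 0.122
δS = √(1.31) = 1.14

1.14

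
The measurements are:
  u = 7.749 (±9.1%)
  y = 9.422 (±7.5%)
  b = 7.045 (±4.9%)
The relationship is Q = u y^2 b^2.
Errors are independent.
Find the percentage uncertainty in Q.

20.1%

Since Q is a product/quotient, work with relative uncertainties:
  (1·δu/u)² = (1×0.0910)² = 0.00828;  (2·δy/y)² = (2×0.0750)² = 0.0225;  (2·δb/b)² = (2×0.0490)² = 0.00960
δQ/Q = √(0.0404) = 0.201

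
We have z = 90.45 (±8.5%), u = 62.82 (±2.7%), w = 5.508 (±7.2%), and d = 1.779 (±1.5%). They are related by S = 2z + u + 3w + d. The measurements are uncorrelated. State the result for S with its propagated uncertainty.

Each term contributes (cᵢ δxᵢ)² to (δS)²:
  (2·δz)² = 236;  (δu)² = 2.88;  (3·δw)² = 1.42;  (δd)² = 0.000712
δS = √(241) = 15.5
S = 262.0.

262.0 ± 15.5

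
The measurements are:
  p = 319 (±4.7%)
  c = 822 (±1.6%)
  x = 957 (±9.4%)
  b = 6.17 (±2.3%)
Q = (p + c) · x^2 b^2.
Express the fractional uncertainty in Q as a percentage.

Let u = p + c = 1140. δu = √(δp² + δc²) = √(225 + 173) = 19.9, so δu/u = 0.0175.
Q is then a monomial in u, x, b:
δQ/Q = √((δu/u)² + (2·δx/x)² + (2·δb/b)²) = √(0.000306 + 0.0353 + 0.00212) = 0.194

19.4%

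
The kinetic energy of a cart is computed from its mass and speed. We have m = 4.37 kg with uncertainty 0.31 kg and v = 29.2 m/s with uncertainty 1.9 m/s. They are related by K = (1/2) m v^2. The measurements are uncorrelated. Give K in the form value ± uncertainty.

Each factor contributes (exponent × relative error)² to (δK/K)²:
  (1·δm/m)² = (1×0.0709)² = 0.00503;  (2·δv/v)² = (2×0.0651)² = 0.0169
δK/K = √(0.0220) = 0.148
K = 1860 J, so δK = 0.148 × 1860 = 276 J.

1860 ± 276 J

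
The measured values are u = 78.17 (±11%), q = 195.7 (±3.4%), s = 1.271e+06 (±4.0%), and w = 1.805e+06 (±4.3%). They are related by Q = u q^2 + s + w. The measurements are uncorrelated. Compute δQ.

3.98e+05

Let p = u·q^2 = 2.994e+06. δp/p = √((1·δu/u)² + (2·δq/q)²) = √(0.0121 + 0.00462) = 0.129, so δp = 3.87e+05.
Q = p + s + w: δQ = √(δp² + δs² + δw²) = √(1.5e+11 + 2.58e+09 + 6.02e+09) = 3.98e+05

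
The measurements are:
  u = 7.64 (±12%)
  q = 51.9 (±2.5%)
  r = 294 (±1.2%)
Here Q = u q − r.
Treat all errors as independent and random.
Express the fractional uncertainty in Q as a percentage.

47.5%

Let p = u·q = 397. δp/p = √((1·δu/u)² + (1·δq/q)²) = √(0.0144 + 0.000625) = 0.123, so δp = 48.6.
Q = p − r: δQ = √(δp² + δr²) = √(2360 + 12.4) = 48.7
Q = 103, so δQ/Q = 48.7/103 = 0.475.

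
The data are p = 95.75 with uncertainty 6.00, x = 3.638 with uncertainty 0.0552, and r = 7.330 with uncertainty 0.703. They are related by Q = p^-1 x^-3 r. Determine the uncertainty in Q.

0.000196

Since Q is a product/quotient, work with relative uncertainties:
  (-1·δp/p)² = (-1×0.0627)² = 0.00393;  (-3·δx/x)² = (-3×0.0152)² = 0.00207;  (1·δr/r)² = (1×0.0959)² = 0.00920
δQ/Q = √(0.0152) = 0.123
Q = 0.001590, so δQ = 0.123 × 0.001590 = 0.000196.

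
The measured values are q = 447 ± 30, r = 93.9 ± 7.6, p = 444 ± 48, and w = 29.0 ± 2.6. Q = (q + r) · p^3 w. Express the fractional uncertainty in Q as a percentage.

34.1%

Let u = q + r = 541. δu = √(δq² + δr²) = √(900 + 57.8) = 30.9, so δu/u = 0.0572.
Q is then a monomial in u, p, w:
δQ/Q = √((δu/u)² + (3·δp/p)² + (1·δw/w)²) = √(0.00327 + 0.105 + 0.00804) = 0.341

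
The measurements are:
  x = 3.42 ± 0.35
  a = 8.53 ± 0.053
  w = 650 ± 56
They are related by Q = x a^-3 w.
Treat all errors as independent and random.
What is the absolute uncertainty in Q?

0.484

Since Q is a product/quotient, work with relative uncertainties:
  (1·δx/x)² = (1×0.102)² = 0.0105;  (-3·δa/a)² = (-3×0.00621)² = 0.000347;  (1·δw/w)² = (1×0.0862)² = 0.00742
δQ/Q = √(0.0182) = 0.135
Q = 3.58, so δQ = 0.135 × 3.58 = 0.484.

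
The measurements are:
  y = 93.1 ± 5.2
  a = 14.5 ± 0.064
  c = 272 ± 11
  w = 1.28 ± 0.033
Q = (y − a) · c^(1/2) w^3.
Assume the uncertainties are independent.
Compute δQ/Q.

Let u = y − a = 78.6. δu = √(δy² + δa²) = √(27.0 + 0.00410) = 5.20, so δu/u = 0.0662.
Q is then a monomial in u, c, w:
δQ/Q = √((δu/u)² + (½·δc/c)² + (3·δw/w)²) = √(0.00438 + 0.000409 + 0.00598) = 0.104

0.104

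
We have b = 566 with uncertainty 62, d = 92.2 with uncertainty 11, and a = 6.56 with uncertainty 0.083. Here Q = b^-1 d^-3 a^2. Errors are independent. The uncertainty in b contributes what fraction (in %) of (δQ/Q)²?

(δQ/Q)² = (-1·δb/b)² + (-3·δd/d)² + (2·δa/a)²
  b term: (-1×0.110)² = 0.0120
  d term: (-3×0.119)² = 0.128
  a term: (2×0.0127)² = 0.000640
Total = 0.141. Share from b = 0.0120/0.141 = 0.0853.

8.53%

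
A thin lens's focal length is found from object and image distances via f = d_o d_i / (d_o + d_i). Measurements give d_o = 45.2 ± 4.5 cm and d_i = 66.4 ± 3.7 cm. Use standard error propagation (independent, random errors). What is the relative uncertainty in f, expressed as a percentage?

∂f/∂d_o = (d_i/(d_o+d_i))² = 0.354;  ∂f/∂d_i = (d_o/(d_o+d_i))² = 0.164
δf = √((∂f/∂d_o · δd_o)² + (∂f/∂d_i · δd_i)²) = √(2.54 + 0.368) = 1.70 cm
f = 26.9 cm, so δf/f = 1.70/26.9 = 0.0634.

6.34%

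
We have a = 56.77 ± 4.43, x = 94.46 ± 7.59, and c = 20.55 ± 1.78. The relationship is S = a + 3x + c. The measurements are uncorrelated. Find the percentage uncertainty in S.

6.45%

Sums and differences: (δS)² = Σ (cᵢ δxᵢ)².
  (δa)² = 19.6;  (3·δx)² = 518;  (δc)² = 3.17
δS = √(541) = 23.3
S = 360.7, so δS/S = 23.3/360.7 = 0.0645.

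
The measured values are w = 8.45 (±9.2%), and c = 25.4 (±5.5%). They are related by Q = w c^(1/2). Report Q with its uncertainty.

42.6 ± 4.09

Products/powers → add relative errors in quadrature, weighted by exponent:
  (1·δw/w)² = (1×0.0920)² = 0.00846;  (½·δc/c)² = (0.5×0.0550)² = 0.000756
δQ/Q = √(0.00922) = 0.0960
Q = 42.6, so δQ = 0.0960 × 42.6 = 4.09.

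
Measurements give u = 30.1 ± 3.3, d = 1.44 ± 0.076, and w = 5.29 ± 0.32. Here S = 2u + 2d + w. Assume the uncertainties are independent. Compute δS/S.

Each term contributes (cᵢ δxᵢ)² to (δS)²:
  (2·δu)² = 43.6;  (2·δd)² = 0.0231;  (δw)² = 0.102
δS = √(43.7) = 6.61
S = 68.4, so δS/S = 6.61/68.4 = 0.0967.

0.0967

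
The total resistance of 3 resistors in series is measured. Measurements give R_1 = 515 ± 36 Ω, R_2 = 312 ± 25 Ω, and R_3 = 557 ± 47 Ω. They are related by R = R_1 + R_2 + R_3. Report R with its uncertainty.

1380 ± 64.3 Ω

Each term contributes (cᵢ δxᵢ)² to (δR)²:
  (δR_1)² = 1300;  (δR_2)² = 625;  (δR_3)² = 2210
δR = √(4130) = 64.3 Ω
R = 1380 Ω.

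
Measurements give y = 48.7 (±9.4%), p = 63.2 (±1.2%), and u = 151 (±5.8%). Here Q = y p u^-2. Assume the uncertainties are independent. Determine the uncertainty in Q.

Products/powers → add relative errors in quadrature, weighted by exponent:
  (1·δy/y)² = (1×0.0940)² = 0.00884;  (1·δp/p)² = (1×0.0120)² = 0.000144;  (-2·δu/u)² = (-2×0.0580)² = 0.0135
δQ/Q = √(0.0224) = 0.150
Q = 0.135, so δQ = 0.150 × 0.135 = 0.0202.

0.0202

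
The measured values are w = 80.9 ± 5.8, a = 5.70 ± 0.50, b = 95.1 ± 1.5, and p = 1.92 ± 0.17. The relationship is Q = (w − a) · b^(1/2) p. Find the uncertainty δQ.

166

Let u = w − a = 75.2. δu = √(δw² + δa²) = √(33.6 + 0.250) = 5.82, so δu/u = 0.0774.
Q is then a monomial in u, b, p:
δQ/Q = √((δu/u)² + (½·δb/b)² + (1·δp/p)²) = √(0.00599 + 6.22e-05 + 0.00784) = 0.118
Q = 1410, so δQ = 0.118 × 1410 = 166.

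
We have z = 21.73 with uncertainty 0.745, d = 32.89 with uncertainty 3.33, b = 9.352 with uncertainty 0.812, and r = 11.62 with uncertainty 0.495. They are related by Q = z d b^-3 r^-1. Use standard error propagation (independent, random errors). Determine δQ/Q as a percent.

Each factor contributes (exponent × relative error)² to (δQ/Q)²:
  (1·δz/z)² = (1×0.0343)² = 0.00118;  (1·δd/d)² = (1×0.101)² = 0.0103;  (-3·δb/b)² = (-3×0.0868)² = 0.0678;  (-1·δr/r)² = (-1×0.0426)² = 0.00181
δQ/Q = √(0.0811) = 0.285

28.5%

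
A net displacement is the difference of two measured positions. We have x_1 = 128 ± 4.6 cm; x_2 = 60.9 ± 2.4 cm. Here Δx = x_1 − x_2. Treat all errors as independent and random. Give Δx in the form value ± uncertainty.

67.1 ± 5.19 cm

For a sum/difference, combine absolute errors in quadrature:
  (δx_1)² = 21.2;  (δx_2)² = 5.76
δΔx = √(26.9) = 5.19 cm
Δx = 67.1 cm.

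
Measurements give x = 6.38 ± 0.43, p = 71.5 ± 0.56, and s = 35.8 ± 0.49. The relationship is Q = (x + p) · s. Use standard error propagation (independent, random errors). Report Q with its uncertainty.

2790 ± 45.8

Let u = x + p = 77.9. δu = √(δx² + δp²) = √(0.185 + 0.314) = 0.706, so δu/u = 0.00907.
Q is then a monomial in u, s:
δQ/Q = √((δu/u)² + (1·δs/s)²) = √(8.22e-05 + 0.000187) = 0.0164
Q = 2790, so δQ = 0.0164 × 2790 = 45.8.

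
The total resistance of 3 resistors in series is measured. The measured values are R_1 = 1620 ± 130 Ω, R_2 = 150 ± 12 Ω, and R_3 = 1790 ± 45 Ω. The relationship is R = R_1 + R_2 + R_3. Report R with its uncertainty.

3560 ± 138 Ω

Sums and differences: (δR)² = Σ (cᵢ δxᵢ)².
  (δR_1)² = 16900;  (δR_2)² = 144;  (δR_3)² = 2020
δR = √(19100) = 138 Ω
R = 3560 Ω.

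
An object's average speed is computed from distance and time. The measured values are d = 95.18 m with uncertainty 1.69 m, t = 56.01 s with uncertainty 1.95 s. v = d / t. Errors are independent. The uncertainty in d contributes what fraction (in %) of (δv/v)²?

20.6%

(δv/v)² = (1·δd/d)² + (-1·δt/t)²
  d term: (1×0.0178)² = 0.000315
  t term: (-1×0.0348)² = 0.00121
Total = 0.00153. Share from d = 0.000315/0.00153 = 0.206.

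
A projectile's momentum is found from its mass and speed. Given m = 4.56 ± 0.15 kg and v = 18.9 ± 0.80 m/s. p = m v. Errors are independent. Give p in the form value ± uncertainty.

86.2 ± 4.62 kg·m/s

Since p is a product/quotient, work with relative uncertainties:
  (1·δm/m)² = (1×0.0329)² = 0.00108;  (1·δv/v)² = (1×0.0423)² = 0.00179
δp/p = √(0.00287) = 0.0536
p = 86.2 kg·m/s, so δp = 0.0536 × 86.2 = 4.62 kg·m/s.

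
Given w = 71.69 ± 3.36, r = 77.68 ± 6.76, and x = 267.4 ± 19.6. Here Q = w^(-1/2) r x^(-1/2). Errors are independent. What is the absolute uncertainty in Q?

Q is a product of powers, so relative uncertainties combine in quadrature:
  (−½·δw/w)² = (-0.5×0.0469)² = 0.000549;  (1·δr/r)² = (1×0.0870)² = 0.00757;  (−½·δx/x)² = (-0.5×0.0733)² = 0.00134
δQ/Q = √(0.00947) = 0.0973
Q = 0.5610, so δQ = 0.0973 × 0.5610 = 0.0546.

0.0546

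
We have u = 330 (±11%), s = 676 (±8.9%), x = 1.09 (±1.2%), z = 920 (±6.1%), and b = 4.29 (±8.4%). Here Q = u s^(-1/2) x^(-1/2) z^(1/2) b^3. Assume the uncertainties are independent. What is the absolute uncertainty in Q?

Each factor contributes (exponent × relative error)² to (δQ/Q)²:
  (1·δu/u)² = (1×0.110)² = 0.0121;  (−½·δs/s)² = (-0.5×0.0890)² = 0.00198;  (−½·δx/x)² = (-0.5×0.0120)² = 3.6e-05;  (½·δz/z)² = (0.5×0.0610)² = 0.000930;  (3·δb/b)² = (3×0.0840)² = 0.0635
δQ/Q = √(0.0786) = 0.280
Q = 29100, so δQ = 0.280 × 29100 = 8160.

8160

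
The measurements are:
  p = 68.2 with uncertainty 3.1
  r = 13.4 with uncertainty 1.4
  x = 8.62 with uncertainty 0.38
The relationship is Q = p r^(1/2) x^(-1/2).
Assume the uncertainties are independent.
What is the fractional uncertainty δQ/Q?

0.0727

Since Q is a product/quotient, work with relative uncertainties:
  (1·δp/p)² = (1×0.0455)² = 0.00207;  (½·δr/r)² = (0.5×0.104)² = 0.00273;  (−½·δx/x)² = (-0.5×0.0441)² = 0.000486
δQ/Q = √(0.00528) = 0.0727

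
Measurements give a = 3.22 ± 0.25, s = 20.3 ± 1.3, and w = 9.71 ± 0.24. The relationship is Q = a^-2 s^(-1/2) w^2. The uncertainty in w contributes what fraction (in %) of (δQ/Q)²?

(δQ/Q)² = (-2·δa/a)² + (−½·δs/s)² + (2·δw/w)²
  a term: (-2×0.0776)² = 0.0241
  s term: (-0.5×0.0640)² = 0.00103
  w term: (2×0.0247)² = 0.00244
Total = 0.0276. Share from w = 0.00244/0.0276 = 0.0886.

8.86%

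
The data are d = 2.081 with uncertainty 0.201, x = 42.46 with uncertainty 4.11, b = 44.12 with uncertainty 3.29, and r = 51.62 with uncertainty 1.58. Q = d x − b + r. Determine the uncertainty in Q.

12.6

Let p = d·x = 88.36. δp/p = √((1·δd/d)² + (1·δx/x)²) = √(0.00933 + 0.00937) = 0.137, so δp = 12.1.
Q = p − b + r: δQ = √(δp² + δb² + δr²) = √(146 + 10.8 + 2.50) = 12.6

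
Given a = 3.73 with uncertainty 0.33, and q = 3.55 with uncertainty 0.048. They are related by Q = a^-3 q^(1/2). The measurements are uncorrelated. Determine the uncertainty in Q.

For a monomial Q ∝ a^-3, q^(1/2), fractional errors add in quadrature:
  (-3·δa/a)² = (-3×0.0885)² = 0.0704;  (½·δq/q)² = (0.5×0.0135)² = 4.57e-05
δQ/Q = √(0.0705) = 0.266
Q = 0.0363, so δQ = 0.266 × 0.0363 = 0.00964.

0.00964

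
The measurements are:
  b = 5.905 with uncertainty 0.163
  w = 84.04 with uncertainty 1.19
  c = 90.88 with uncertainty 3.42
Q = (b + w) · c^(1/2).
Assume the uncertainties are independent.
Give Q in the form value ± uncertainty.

Let u = b + w = 89.95. δu = √(δb² + δw²) = √(0.0266 + 1.42) = 1.20, so δu/u = 0.0134.
Q is then a monomial in u, c:
δQ/Q = √((δu/u)² + (½·δc/c)²) = √(0.000178 + 0.000354) = 0.0231
Q = 857.5, so δQ = 0.0231 × 857.5 = 19.8.

857.5 ± 19.8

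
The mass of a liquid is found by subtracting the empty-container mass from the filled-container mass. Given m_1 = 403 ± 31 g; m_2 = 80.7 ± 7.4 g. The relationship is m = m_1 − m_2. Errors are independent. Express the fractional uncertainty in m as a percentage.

Sums and differences: (δm)² = Σ (cᵢ δxᵢ)².
  (δm_1)² = 961;  (δm_2)² = 54.8
δm = √(1020) = 31.9 g
m = 322 g, so δm/m = 31.9/322 = 0.0989.

9.89%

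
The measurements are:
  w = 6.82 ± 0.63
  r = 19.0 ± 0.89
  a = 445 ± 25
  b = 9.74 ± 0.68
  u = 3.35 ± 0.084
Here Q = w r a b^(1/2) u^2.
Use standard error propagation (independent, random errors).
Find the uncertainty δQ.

Q is a product of powers, so relative uncertainties combine in quadrature:
  (1·δw/w)² = (1×0.0924)² = 0.00853;  (1·δr/r)² = (1×0.0468)² = 0.00219;  (1·δa/a)² = (1×0.0562)² = 0.00316;  (½·δb/b)² = (0.5×0.0698)² = 0.00122;  (2·δu/u)² = (2×0.0251)² = 0.00251
δQ/Q = √(0.0176) = 0.133
Q = 2.02e+06, so δQ = 0.133 × 2.02e+06 = 2.68e+05.

2.68e+05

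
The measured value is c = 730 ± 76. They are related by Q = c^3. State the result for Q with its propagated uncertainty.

(3.89 ± 1.22) × 10^8

Q ∝ c^3, so δQ/Q = |3| · δc/c = 3 × 0.104 = 0.312.
Q = 3.89e+08, so δQ = 0.312 × 3.89e+08 = 1.22e+08.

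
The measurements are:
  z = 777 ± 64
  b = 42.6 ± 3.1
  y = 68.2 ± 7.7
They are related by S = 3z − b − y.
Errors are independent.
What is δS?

192

Each term contributes (cᵢ δxᵢ)² to (δS)²:
  (3·δz)² = 36900;  (δb)² = 9.61;  (δy)² = 59.3
δS = √(36900) = 192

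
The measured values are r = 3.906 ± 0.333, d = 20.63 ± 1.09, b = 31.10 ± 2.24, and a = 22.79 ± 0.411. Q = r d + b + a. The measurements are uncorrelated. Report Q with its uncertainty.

Let p = r·d = 80.58. δp/p = √((1·δr/r)² + (1·δd/d)²) = √(0.00727 + 0.00279) = 0.100, so δp = 8.08.
Q = p + b + a: δQ = √(δp² + δb² + δa²) = √(65.3 + 5.02 + 0.169) = 8.40
Q = 134.5.

134.5 ± 8.40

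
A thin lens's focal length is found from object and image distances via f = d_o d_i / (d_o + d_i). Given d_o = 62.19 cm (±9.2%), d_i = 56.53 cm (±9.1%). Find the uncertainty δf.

∂f/∂d_o = (d_i/(d_o+d_i))² = 0.227;  ∂f/∂d_i = (d_o/(d_o+d_i))² = 0.274
δf = √((∂f/∂d_o · δd_o)² + (∂f/∂d_i · δd_i)²) = √(1.68 + 1.99) = 1.92 cm

1.92 cm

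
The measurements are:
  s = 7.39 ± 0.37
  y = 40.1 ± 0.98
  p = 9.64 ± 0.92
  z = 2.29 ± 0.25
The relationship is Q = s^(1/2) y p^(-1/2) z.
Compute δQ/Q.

Each factor contributes (exponent × relative error)² to (δQ/Q)²:
  (½·δs/s)² = (0.5×0.0501)² = 0.000627;  (1·δy/y)² = (1×0.0244)² = 0.000597;  (−½·δp/p)² = (-0.5×0.0954)² = 0.00228;  (1·δz/z)² = (1×0.109)² = 0.0119
δQ/Q = √(0.0154) = 0.124

0.124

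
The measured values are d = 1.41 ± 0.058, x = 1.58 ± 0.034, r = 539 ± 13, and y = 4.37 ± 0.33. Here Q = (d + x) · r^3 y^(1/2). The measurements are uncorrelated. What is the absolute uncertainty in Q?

8.29e+07

Let u = d + x = 2.99. δu = √(δd² + δx²) = √(0.00336 + 0.00116) = 0.0672, so δu/u = 0.0225.
Q is then a monomial in u, r, y:
δQ/Q = √((δu/u)² + (3·δr/r)² + (½·δy/y)²) = √(0.000506 + 0.00524 + 0.00143) = 0.0847
Q = 9.79e+08, so δQ = 0.0847 × 9.79e+08 = 8.29e+07.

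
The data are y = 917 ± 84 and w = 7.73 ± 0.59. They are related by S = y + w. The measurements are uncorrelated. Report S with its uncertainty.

925 ± 84.0

S is a linear combination, so absolute uncertainties add in quadrature:
  (δy)² = 7060;  (δw)² = 0.348
δS = √(7060) = 84.0
S = 925.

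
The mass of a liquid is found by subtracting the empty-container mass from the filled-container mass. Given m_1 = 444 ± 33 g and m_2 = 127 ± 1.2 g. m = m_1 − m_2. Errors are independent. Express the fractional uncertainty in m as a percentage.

10.4%

Absolute uncertainties add in quadrature for a linear combination:
  (δm_1)² = 1090;  (δm_2)² = 1.44
δm = √(1090) = 33.0 g
m = 317 g, so δm/m = 33.0/317 = 0.104.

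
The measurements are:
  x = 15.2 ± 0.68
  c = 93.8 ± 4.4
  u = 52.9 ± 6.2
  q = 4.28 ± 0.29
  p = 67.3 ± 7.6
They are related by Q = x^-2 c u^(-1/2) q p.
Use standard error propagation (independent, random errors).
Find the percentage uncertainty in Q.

Products/powers → add relative errors in quadrature, weighted by exponent:
  (-2·δx/x)² = (-2×0.0447)² = 0.00801;  (1·δc/c)² = (1×0.0469)² = 0.00220;  (−½·δu/u)² = (-0.5×0.117)² = 0.00343;  (1·δq/q)² = (1×0.0678)² = 0.00459;  (1·δp/p)² = (1×0.113)² = 0.0128
δQ/Q = √(0.0310) = 0.176

17.6%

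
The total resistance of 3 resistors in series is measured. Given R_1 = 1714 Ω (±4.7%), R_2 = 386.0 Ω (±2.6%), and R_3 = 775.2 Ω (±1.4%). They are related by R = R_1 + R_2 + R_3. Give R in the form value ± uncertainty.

2875 ± 81.9 Ω

R is a linear combination, so absolute uncertainties add in quadrature:
  (δR_1)² = 6490;  (δR_2)² = 101;  (δR_3)² = 118
δR = √(6710) = 81.9 Ω
R = 2875 Ω.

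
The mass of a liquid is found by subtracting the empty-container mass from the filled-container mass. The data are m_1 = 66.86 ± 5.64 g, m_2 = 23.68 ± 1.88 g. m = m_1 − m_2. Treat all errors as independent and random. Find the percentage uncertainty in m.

Sums and differences: (δm)² = Σ (cᵢ δxᵢ)².
  (δm_1)² = 31.8;  (δm_2)² = 3.53
δm = √(35.3) = 5.95 g
m = 43.18 g, so δm/m = 5.95/43.18 = 0.138.

13.8%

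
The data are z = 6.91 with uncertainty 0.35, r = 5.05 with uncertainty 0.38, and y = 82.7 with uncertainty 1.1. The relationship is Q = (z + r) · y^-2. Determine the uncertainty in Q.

8.87e-05

Let u = z + r = 12.0. δu = √(δz² + δr²) = √(0.122 + 0.144) = 0.517, so δu/u = 0.0432.
Q is then a monomial in u, y:
δQ/Q = √((δu/u)² + (-2·δy/y)²) = √(0.00187 + 0.000708) = 0.0507
Q = 0.00175, so δQ = 0.0507 × 0.00175 = 8.87e-05.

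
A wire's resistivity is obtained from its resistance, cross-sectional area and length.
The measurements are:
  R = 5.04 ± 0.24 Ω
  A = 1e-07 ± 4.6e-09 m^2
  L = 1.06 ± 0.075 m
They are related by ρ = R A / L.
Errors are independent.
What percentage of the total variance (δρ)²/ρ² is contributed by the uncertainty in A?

22.5%

(δρ/ρ)² = (1·δR/R)² + (1·δA/A)² + (-1·δL/L)²
  R term: (1×0.0476)² = 0.00227
  A term: (1×0.0460)² = 0.00212
  L term: (-1×0.0708)² = 0.00501
Total = 0.00939. Share from A = 0.00212/0.00939 = 0.225.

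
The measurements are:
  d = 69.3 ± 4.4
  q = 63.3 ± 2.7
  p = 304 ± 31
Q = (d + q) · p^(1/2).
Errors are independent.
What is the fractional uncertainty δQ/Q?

0.0642

Let u = d + q = 133. δu = √(δd² + δq²) = √(19.4 + 7.29) = 5.16, so δu/u = 0.0389.
Q is then a monomial in u, p:
δQ/Q = √((δu/u)² + (½·δp/p)²) = √(0.00152 + 0.00260) = 0.0642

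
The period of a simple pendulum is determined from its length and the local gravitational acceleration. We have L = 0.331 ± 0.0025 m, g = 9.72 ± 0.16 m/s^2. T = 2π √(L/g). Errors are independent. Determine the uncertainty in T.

0.0105 s

T is a product of powers, so relative uncertainties combine in quadrature:
  (½·δL/L)² = (0.5×0.00755)² = 1.43e-05;  (−½·δg/g)² = (-0.5×0.0165)² = 6.77e-05
δT/T = √(8.2e-05) = 0.00906
T = 1.16 s, so δT = 0.00906 × 1.16 = 0.0105 s.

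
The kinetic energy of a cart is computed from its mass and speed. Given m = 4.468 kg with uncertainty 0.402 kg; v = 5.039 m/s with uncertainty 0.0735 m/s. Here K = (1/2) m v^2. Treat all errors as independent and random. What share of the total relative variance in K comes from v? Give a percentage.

(δK/K)² = (1·δm/m)² + (2·δv/v)²
  m term: (1×0.0900)² = 0.00810
  v term: (2×0.0146)² = 0.000851
Total = 0.00895. Share from v = 0.000851/0.00895 = 0.0951.

9.51%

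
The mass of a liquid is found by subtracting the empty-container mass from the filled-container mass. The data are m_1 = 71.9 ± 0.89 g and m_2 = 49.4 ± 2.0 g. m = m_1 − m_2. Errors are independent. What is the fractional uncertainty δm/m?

0.0973

Sums and differences: (δm)² = Σ (cᵢ δxᵢ)².
  (δm_1)² = 0.792;  (δm_2)² = 4.00
δm = √(4.79) = 2.19 g
m = 22.5 g, so δm/m = 2.19/22.5 = 0.0973.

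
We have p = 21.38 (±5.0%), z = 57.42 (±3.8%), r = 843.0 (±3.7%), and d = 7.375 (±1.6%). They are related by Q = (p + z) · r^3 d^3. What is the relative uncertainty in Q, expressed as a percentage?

12.5%

Let u = p + z = 78.80. δu = √(δp² + δz²) = √(1.14 + 4.76) = 2.43, so δu/u = 0.0308.
Q is then a monomial in u, r, d:
δQ/Q = √((δu/u)² + (3·δr/r)² + (3·δd/d)²) = √(0.000951 + 0.0123 + 0.00230) = 0.125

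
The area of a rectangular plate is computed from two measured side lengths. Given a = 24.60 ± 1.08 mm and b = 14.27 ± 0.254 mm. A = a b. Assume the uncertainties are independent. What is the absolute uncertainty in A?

16.6 mm^2

Products/powers → add relative errors in quadrature, weighted by exponent:
  (1·δa/a)² = (1×0.0439)² = 0.00193;  (1·δb/b)² = (1×0.0178)² = 0.000317
δA/A = √(0.00224) = 0.0474
A = 351.0 mm^2, so δA = 0.0474 × 351.0 = 16.6 mm^2.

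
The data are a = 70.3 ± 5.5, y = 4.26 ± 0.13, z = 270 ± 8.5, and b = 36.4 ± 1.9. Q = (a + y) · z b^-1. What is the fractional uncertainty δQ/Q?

Let u = a + y = 74.6. δu = √(δa² + δy²) = √(30.2 + 0.0169) = 5.50, so δu/u = 0.0738.
Q is then a monomial in u, z, b:
δQ/Q = √((δu/u)² + (1·δz/z)² + (-1·δb/b)²) = √(0.00544 + 0.000991 + 0.00272) = 0.0957

0.0957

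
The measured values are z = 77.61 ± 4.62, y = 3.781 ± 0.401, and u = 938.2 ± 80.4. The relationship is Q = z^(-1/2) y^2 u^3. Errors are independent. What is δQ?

4.48e+08

Since Q is a product/quotient, work with relative uncertainties:
  (−½·δz/z)² = (-0.5×0.0595)² = 0.000886;  (2·δy/y)² = (2×0.106)² = 0.0450;  (3·δu/u)² = (3×0.0857)² = 0.0661
δQ/Q = √(0.112) = 0.335
Q = 1.34e+09, so δQ = 0.335 × 1.34e+09 = 4.48e+08.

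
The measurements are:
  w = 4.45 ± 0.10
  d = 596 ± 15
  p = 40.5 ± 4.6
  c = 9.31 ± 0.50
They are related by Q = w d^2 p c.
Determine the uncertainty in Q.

Relative error in a monomial: (δQ/Q)² = Σ (nᵢ · δxᵢ/xᵢ)².
  (1·δw/w)² = (1×0.0225)² = 0.000505;  (2·δd/d)² = (2×0.0252)² = 0.00253;  (1·δp/p)² = (1×0.114)² = 0.0129;  (1·δc/c)² = (1×0.0537)² = 0.00288
δQ/Q = √(0.0188) = 0.137
Q = 5.96e+08, so δQ = 0.137 × 5.96e+08 = 8.18e+07.

8.18e+07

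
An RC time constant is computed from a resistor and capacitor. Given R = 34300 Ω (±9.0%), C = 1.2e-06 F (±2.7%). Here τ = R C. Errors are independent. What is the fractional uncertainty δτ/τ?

0.0940

Relative error in a monomial: (δτ/τ)² = Σ (nᵢ · δxᵢ/xᵢ)².
  (1·δR/R)² = (1×0.0900)² = 0.00810;  (1·δC/C)² = (1×0.0270)² = 0.000729
δτ/τ = √(0.00883) = 0.0940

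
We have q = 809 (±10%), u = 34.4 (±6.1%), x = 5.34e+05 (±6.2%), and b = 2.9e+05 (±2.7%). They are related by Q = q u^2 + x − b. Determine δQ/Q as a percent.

12.9%

Let p = q·u^2 = 9.57e+05. δp/p = √((1·δq/q)² + (2·δu/u)²) = √(0.0100 + 0.0149) = 0.158, so δp = 1.51e+05.
Q = p + x − b: δQ = √(δp² + δx² + δb²) = √(2.28e+10 + 1.1e+09 + 6.13e+07) = 1.55e+05
Q = 1.2e+06, so δQ/Q = 1.55e+05/1.2e+06 = 0.129.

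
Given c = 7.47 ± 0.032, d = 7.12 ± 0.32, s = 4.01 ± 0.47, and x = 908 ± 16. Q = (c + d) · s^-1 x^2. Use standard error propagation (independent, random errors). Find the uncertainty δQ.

3.73e+05

Let u = c + d = 14.6. δu = √(δc² + δd²) = √(0.00102 + 0.102) = 0.322, so δu/u = 0.0220.
Q is then a monomial in u, s, x:
δQ/Q = √((δu/u)² + (-1·δs/s)² + (2·δx/x)²) = √(0.000486 + 0.0137 + 0.00124) = 0.124
Q = 3e+06, so δQ = 0.124 × 3e+06 = 3.73e+05.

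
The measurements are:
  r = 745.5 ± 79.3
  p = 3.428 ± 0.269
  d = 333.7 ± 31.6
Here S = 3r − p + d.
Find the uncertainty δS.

240

Absolute uncertainties add in quadrature for a linear combination:
  (3·δr)² = 56600;  (δp)² = 0.0724;  (δd)² = 999
δS = √(57600) = 240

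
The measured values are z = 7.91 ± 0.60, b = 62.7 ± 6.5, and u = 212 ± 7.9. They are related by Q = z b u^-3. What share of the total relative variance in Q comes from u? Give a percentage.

(δQ/Q)² = (1·δz/z)² + (1·δb/b)² + (-3·δu/u)²
  z term: (1×0.0759)² = 0.00575
  b term: (1×0.104)² = 0.0107
  u term: (-3×0.0373)² = 0.0125
Total = 0.0290. Share from u = 0.0125/0.0290 = 0.431.

43.1%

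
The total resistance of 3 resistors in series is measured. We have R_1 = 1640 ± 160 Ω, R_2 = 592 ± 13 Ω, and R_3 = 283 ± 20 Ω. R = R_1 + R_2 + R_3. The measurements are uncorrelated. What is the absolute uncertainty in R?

162 Ω

Absolute uncertainties add in quadrature for a linear combination:
  (δR_1)² = 25600;  (δR_2)² = 169;  (δR_3)² = 400
δR = √(26200) = 162 Ω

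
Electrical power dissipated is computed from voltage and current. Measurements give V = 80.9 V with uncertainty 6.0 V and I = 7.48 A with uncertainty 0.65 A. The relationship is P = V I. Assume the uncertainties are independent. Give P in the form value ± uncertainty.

605 ± 69.1 W

Relative error in a monomial: (δP/P)² = Σ (nᵢ · δxᵢ/xᵢ)².
  (1·δV/V)² = (1×0.0742)² = 0.00550;  (1·δI/I)² = (1×0.0869)² = 0.00755
δP/P = √(0.0131) = 0.114
P = 605 W, so δP = 0.114 × 605 = 69.1 W.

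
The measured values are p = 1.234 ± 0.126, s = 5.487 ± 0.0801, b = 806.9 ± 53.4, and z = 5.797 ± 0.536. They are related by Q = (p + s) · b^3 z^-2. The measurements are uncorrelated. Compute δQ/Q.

0.272

Let u = p + s = 6.721. δu = √(δp² + δs²) = √(0.0159 + 0.00642) = 0.149, so δu/u = 0.0222.
Q is then a monomial in u, b, z:
δQ/Q = √((δu/u)² + (3·δb/b)² + (-2·δz/z)²) = √(0.000493 + 0.0394 + 0.0342) = 0.272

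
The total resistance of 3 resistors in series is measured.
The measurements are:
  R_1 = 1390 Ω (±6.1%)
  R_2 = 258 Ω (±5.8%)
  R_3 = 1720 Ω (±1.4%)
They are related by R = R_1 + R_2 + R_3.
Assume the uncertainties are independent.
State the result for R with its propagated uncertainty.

3370 ± 89.4 Ω

Absolute uncertainties add in quadrature for a linear combination:
  (δR_1)² = 7190;  (δR_2)² = 224;  (δR_3)² = 580
δR = √(7990) = 89.4 Ω
R = 3370 Ω.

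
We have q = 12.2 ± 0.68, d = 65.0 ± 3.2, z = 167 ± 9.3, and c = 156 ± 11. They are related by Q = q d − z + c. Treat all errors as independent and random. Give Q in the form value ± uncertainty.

782 ± 60.7

Let p = q·d = 793. δp/p = √((1·δq/q)² + (1·δd/d)²) = √(0.00311 + 0.00242) = 0.0744, so δp = 59.0.
Q = p − z + c: δQ = √(δp² + δz² + δc²) = √(3480 + 86.5 + 121) = 60.7
Q = 782.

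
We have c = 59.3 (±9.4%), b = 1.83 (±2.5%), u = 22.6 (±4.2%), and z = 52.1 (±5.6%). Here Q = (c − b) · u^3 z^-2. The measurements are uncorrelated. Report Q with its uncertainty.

244 ± 47.5

Let w = c − b = 57.5. δw = √(δc² + δb²) = √(31.1 + 0.00209) = 5.57, so δw/w = 0.0970.
Q is then a monomial in w, u, z:
δQ/Q = √((δw/w)² + (3·δu/u)² + (-2·δz/z)²) = √(0.00941 + 0.0159 + 0.0125) = 0.194
Q = 244, so δQ = 0.194 × 244 = 47.5.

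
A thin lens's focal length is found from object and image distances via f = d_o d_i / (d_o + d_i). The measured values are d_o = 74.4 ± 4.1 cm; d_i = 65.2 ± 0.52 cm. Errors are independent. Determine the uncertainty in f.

∂f/∂d_o = (d_i/(d_o+d_i))² = 0.218;  ∂f/∂d_i = (d_o/(d_o+d_i))² = 0.284
δf = √((∂f/∂d_o · δd_o)² + (∂f/∂d_i · δd_i)²) = √(0.800 + 0.0218) = 0.906 cm

0.906 cm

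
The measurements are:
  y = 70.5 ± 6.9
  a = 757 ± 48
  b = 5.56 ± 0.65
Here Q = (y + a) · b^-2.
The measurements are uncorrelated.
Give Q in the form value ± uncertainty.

26.8 ± 6.45

Let u = y + a = 828. δu = √(δy² + δa²) = √(47.6 + 2300) = 48.5, so δu/u = 0.0586.
Q is then a monomial in u, b:
δQ/Q = √((δu/u)² + (-2·δb/b)²) = √(0.00343 + 0.0547) = 0.241
Q = 26.8, so δQ = 0.241 × 26.8 = 6.45.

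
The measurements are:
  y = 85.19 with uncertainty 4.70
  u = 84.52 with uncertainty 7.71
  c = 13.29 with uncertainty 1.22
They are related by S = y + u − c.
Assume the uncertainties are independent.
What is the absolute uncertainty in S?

9.11

For a sum/difference, combine absolute errors in quadrature:
  (δy)² = 22.1;  (δu)² = 59.4;  (δc)² = 1.49
δS = √(83.0) = 9.11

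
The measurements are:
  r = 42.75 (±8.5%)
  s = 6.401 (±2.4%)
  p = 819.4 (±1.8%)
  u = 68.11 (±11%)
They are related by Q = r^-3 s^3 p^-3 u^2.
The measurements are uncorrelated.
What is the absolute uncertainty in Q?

Since Q is a product/quotient, work with relative uncertainties:
  (-3·δr/r)² = (-3×0.0850)² = 0.0650;  (3·δs/s)² = (3×0.0240)² = 0.00518;  (-3·δp/p)² = (-3×0.0180)² = 0.00292;  (2·δu/u)² = (2×0.110)² = 0.0484
δQ/Q = √(0.122) = 0.349
Q = 2.831e-08, so δQ = 0.349 × 2.831e-08 = 9.87e-09.

9.87e-09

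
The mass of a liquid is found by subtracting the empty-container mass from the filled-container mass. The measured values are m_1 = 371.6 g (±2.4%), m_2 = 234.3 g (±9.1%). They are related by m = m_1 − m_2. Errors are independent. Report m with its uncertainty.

Absolute uncertainties add in quadrature for a linear combination:
  (δm_1)² = 79.5;  (δm_2)² = 455
δm = √(534) = 23.1 g
m = 137.3 g.

137.3 ± 23.1 g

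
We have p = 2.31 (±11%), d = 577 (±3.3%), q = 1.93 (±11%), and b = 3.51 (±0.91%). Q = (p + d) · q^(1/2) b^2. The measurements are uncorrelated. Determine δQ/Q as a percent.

Let u = p + d = 579. δu = √(δp² + δd²) = √(0.0646 + 363) = 19.0, so δu/u = 0.0329.
Q is then a monomial in u, q, b:
δQ/Q = √((δu/u)² + (½·δq/q)² + (2·δb/b)²) = √(0.00108 + 0.00302 + 0.000331) = 0.0666

6.66%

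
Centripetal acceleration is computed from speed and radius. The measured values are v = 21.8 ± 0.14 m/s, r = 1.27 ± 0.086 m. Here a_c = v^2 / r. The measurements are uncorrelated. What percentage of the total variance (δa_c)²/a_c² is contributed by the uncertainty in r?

96.5%

(δa_c/a_c)² = (2·δv/v)² + (-1·δr/r)²
  v term: (2×0.00642)² = 0.000165
  r term: (-1×0.0677)² = 0.00459
Total = 0.00475. Share from r = 0.00459/0.00475 = 0.965.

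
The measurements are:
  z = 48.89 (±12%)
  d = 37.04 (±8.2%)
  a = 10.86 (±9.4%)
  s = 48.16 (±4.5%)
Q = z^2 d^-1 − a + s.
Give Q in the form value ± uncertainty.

Let p = z^2·d^-1 = 64.53. δp/p = √((2·δz/z)² + (-1·δd/d)²) = √(0.0576 + 0.00672) = 0.254, so δp = 16.4.
Q = p − a + s: δQ = √(δp² + δa² + δs²) = √(268 + 1.04 + 4.70) = 16.5
Q = 101.8.

101.8 ± 16.5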